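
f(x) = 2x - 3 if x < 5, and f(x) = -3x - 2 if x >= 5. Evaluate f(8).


8 satisfies x >= 5
f(8) = -26

-26


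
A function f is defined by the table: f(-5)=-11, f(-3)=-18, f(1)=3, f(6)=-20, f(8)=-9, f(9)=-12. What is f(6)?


Reading from the table at x = 6

-20


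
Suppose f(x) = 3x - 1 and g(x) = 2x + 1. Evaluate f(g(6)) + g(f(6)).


73


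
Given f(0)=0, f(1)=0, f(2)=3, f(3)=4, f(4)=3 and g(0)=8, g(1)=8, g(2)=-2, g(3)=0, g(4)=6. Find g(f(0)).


f(0) = 0
g(0) = 8

8


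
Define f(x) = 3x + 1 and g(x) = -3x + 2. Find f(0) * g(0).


f(0) = 1
g(0) = 2
Product = 2

2


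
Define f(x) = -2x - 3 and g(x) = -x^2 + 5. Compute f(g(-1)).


g(-1) = 4
f(4) = -11

-11


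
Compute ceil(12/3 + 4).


12/3 = 4
4 + 4 = 8
ceil(8) = 8

8


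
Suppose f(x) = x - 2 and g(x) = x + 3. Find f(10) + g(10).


f(10) = 8
g(10) = 13
Sum = 21

21


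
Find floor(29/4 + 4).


29/4 = 7.25
7.25 + 4 = 11.25
floor(11.25) = 11

11


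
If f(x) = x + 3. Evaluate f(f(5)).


f(5) = 8
f(8) = 11

11


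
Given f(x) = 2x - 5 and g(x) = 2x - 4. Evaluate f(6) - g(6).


-1


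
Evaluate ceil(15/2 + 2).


15/2 = 7.5
7.5 + 2 = 9.5
ceil(9.5) = 10

10


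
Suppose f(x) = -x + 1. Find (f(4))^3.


-27


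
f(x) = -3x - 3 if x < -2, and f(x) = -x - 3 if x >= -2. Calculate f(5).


5 satisfies x >= -2
f(5) = -8

-8


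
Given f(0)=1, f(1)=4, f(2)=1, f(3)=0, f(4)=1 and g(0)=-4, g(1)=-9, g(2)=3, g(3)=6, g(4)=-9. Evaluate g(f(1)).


f(1) = 4
g(4) = -9

-9


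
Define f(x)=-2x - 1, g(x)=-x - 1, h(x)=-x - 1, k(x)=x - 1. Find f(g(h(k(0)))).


k(0) = -1
h(-1) = 0
g(0) = -1
f(-1) = 1

1


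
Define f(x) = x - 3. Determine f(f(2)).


f(2) = -1
f(-1) = -4

-4


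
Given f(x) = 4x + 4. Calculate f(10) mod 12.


8


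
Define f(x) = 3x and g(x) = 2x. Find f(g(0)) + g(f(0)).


f(g(0)) = 0
g(f(0)) = 0
Sum = 0

0


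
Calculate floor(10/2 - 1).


10/2 = 5
5 - 1 = 4
floor(4) = 4

4


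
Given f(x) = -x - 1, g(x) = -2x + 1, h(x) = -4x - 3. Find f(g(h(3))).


h(3) = -15
g(-15) = 31
f(31) = -32

-32


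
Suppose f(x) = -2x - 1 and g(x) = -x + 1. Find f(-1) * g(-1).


f(-1) = 1
g(-1) = 2
Product = 2

2


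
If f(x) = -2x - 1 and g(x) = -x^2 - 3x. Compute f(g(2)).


g(2) = -10
f(-10) = 19

19


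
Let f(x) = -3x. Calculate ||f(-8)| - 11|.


f(-8) = 24
|24| = 24
|24 - 11| = 13

13


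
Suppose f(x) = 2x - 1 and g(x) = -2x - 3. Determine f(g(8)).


g(8) = -19
f(-19) = -39

-39


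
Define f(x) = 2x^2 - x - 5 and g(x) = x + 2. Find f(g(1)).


g(1) = 3
f(3) = 2*(3)^2 - 1*(3) - 5 = 10

10


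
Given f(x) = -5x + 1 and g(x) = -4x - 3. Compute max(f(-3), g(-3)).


f(-3) = 16
g(-3) = 9
max = 16

16


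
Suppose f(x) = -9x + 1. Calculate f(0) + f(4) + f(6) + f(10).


f(0) = 1
f(4) = -35
f(6) = -53
f(10) = -89
Sum = -176

-176


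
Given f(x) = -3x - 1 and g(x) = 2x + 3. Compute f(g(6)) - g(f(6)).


f(g(6)) = -46
g(f(6)) = -35
Difference = -11

-11


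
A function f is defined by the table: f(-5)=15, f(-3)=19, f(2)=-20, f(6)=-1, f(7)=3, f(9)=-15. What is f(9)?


Reading from the table at x = 9

-15


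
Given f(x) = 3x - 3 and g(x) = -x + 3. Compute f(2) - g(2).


f(2) = 3
g(2) = 1
Difference = 2

2


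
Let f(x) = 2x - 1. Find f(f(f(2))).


f(2) = 3
f(3) = 5
f(5) = 9

9


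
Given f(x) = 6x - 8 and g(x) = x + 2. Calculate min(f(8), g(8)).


10


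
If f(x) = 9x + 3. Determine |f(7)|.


f(7) = 66
|66| = 66

66


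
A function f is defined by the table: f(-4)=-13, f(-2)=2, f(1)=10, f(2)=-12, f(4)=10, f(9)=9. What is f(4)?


Reading from the table at x = 4

10


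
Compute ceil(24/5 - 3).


24/5 = 4.8
4.8 - 3 = 1.8
ceil(1.8) = 2

2


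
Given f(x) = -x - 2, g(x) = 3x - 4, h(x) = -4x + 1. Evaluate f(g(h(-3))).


h(-3) = 13
g(13) = 35
f(35) = -37

-37


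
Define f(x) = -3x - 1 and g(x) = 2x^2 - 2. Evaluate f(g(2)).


g(2) = 6
f(6) = -19

-19


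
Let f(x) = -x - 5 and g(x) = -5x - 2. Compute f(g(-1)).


-8


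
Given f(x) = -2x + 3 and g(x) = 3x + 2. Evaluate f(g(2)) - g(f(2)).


f(g(2)) = -13
g(f(2)) = -1
Difference = -12

-12


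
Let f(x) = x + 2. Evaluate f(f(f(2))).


f(2) = 4
f(4) = 6
f(6) = 8

8


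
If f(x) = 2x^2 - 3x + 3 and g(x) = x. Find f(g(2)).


g(2) = 2
f(2) = 2*(2)^2 - 3*(2) + 3 = 5

5


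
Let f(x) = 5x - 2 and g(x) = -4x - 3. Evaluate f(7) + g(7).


f(7) = 33
g(7) = -31
Sum = 2

2


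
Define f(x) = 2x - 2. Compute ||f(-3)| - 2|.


6


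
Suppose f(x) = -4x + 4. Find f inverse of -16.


Solve -4x + 4 = -16
x = (-16 - 4) / (-4) = 5

5


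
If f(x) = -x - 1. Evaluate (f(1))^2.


f(1) = -2
(-2)^2 = 4

4


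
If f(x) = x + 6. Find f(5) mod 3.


f(5) = 11
11 mod 3 = 2

2


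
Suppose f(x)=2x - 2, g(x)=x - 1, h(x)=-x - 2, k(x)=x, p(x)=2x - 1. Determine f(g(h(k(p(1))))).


-10


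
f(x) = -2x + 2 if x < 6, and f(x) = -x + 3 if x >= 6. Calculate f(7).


7 satisfies x >= 6
f(7) = -4

-4


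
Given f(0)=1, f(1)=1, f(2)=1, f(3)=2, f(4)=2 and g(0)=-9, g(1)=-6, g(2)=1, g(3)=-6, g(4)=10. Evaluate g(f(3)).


1


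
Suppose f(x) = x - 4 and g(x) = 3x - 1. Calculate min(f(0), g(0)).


-4


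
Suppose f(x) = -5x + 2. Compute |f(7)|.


f(7) = -33
|-33| = 33

33


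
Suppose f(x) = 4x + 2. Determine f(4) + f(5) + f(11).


86


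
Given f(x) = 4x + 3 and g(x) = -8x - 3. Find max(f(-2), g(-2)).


f(-2) = -5
g(-2) = 13
max = 13

13


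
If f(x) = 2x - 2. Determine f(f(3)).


f(3) = 4
f(4) = 6

6


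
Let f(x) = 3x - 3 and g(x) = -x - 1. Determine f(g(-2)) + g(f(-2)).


f(g(-2)) = 0
g(f(-2)) = 8
Sum = 8

8


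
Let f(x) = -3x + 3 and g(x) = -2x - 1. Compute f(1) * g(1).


f(1) = 0
g(1) = -3
Product = 0

0


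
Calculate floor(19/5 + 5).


19/5 = 3.8
3.8 + 5 = 8.8
floor(8.8) = 8

8


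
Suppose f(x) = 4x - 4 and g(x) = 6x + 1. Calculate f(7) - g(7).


f(7) = 24
g(7) = 43
Difference = -19

-19


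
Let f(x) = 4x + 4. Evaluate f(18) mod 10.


6


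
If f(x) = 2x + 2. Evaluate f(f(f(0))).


14


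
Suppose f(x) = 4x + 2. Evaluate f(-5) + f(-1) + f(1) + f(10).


f(-5) = -18
f(-1) = -2
f(1) = 6
f(10) = 42
Sum = 28

28


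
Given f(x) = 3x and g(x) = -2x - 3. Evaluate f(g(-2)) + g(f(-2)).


f(g(-2)) = 3
g(f(-2)) = 9
Sum = 12

12


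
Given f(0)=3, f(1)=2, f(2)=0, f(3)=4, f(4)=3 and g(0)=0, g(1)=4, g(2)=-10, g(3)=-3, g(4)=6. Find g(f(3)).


6


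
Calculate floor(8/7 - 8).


8/7 = 1.1429
1.1429 - 8 = -6.8571
floor(-6.8571) = -7

-7


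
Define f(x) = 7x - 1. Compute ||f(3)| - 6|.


f(3) = 20
|20| = 20
|20 - 6| = 14

14


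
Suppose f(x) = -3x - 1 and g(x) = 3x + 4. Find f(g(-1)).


g(-1) = 1
f(1) = -4

-4


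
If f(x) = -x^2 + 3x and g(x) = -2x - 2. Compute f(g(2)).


g(2) = -6
f(-6) = (-1)*(-6)^2 + 3*(-6) = -54

-54


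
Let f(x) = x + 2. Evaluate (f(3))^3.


f(3) = 5
(5)^3 = 125

125


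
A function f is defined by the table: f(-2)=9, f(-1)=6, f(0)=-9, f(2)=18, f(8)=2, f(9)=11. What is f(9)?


11


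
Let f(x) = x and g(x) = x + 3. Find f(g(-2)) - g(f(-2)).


0


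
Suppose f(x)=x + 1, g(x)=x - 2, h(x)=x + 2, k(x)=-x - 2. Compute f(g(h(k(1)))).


k(1) = -3
h(-3) = -1
g(-1) = -3
f(-3) = -2

-2


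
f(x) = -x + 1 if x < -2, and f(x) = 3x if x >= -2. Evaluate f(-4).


-4 satisfies x < -2
f(-4) = 5

5


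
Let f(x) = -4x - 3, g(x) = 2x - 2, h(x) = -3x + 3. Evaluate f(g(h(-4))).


h(-4) = 15
g(15) = 28
f(28) = -115

-115


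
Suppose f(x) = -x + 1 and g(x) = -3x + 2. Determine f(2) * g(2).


4


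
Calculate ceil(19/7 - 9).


19/7 = 2.7143
2.7143 - 9 = -6.2857
ceil(-6.2857) = -6

-6


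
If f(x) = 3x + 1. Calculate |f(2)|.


f(2) = 7
|7| = 7

7


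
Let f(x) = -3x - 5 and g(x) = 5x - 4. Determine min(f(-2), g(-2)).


f(-2) = 1
g(-2) = -14
min = -14

-14


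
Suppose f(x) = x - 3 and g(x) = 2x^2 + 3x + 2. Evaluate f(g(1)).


g(1) = 7
f(7) = 4

4


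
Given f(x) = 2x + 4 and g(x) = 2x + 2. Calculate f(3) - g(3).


2


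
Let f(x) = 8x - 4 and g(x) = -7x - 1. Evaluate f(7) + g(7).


f(7) = 52
g(7) = -50
Sum = 2

2


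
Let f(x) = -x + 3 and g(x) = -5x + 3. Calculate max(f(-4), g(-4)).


f(-4) = 7
g(-4) = 23
max = 23

23


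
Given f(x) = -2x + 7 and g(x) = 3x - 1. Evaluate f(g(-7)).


g(-7) = -22
f(-22) = 51

51


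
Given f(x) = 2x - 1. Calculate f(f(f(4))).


f(4) = 7
f(7) = 13
f(13) = 25

25


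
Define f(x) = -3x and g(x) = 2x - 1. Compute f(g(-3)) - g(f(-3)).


f(g(-3)) = 21
g(f(-3)) = 17
Difference = 4

4


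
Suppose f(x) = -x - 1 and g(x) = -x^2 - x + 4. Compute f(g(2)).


g(2) = -2
f(-2) = 1

1


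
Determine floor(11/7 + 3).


11/7 = 1.5714
1.5714 + 3 = 4.5714
floor(4.5714) = 4

4


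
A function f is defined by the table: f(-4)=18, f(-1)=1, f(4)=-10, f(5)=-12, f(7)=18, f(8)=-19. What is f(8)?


-19


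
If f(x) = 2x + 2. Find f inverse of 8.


Solve 2x + 2 = 8
x = (8 - 2) / 2 = 3

3


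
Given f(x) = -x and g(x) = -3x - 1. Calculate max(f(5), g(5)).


f(5) = -5
g(5) = -16
max = -5

-5


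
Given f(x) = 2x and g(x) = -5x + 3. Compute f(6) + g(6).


f(6) = 12
g(6) = -27
Sum = -15

-15


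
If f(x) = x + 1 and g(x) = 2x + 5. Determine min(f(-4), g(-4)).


f(-4) = -3
g(-4) = -3
min = -3

-3


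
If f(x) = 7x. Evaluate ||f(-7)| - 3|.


f(-7) = -49
|-49| = 49
|49 - 3| = 46

46


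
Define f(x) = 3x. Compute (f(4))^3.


f(4) = 12
(12)^3 = 1728

1728


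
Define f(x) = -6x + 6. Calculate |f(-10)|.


f(-10) = 66
|66| = 66

66


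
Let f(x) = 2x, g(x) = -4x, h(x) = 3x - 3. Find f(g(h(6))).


h(6) = 15
g(15) = -60
f(-60) = -120

-120


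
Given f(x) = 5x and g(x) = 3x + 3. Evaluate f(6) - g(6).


9


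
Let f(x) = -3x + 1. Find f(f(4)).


34


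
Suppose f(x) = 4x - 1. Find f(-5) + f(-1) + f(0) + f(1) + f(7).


f(-5) = -21
f(-1) = -5
f(0) = -1
f(1) = 3
f(7) = 27
Sum = 3

3


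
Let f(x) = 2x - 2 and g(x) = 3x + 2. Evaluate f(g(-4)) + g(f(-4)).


f(g(-4)) = -22
g(f(-4)) = -28
Sum = -50

-50


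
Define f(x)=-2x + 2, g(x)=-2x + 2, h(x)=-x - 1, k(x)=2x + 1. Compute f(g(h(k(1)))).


k(1) = 3
h(3) = -4
g(-4) = 10
f(10) = -18

-18


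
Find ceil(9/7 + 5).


9/7 = 1.2857
1.2857 + 5 = 6.2857
ceil(6.2857) = 7

7


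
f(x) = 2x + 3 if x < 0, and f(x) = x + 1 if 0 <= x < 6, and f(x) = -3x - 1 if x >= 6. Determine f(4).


4 satisfies 0 <= x < 6
f(4) = 5

5


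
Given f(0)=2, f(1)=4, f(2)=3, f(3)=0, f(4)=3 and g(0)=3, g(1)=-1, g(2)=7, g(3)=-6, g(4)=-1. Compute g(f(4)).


f(4) = 3
g(3) = -6

-6


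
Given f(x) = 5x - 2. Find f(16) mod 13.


f(16) = 78
78 mod 13 = 0

0


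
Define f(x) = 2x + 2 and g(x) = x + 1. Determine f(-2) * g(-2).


f(-2) = -2
g(-2) = -1
Product = 2

2


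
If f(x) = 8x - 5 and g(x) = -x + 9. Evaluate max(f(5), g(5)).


f(5) = 35
g(5) = 4
max = 35

35


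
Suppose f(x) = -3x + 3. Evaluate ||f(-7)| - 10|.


f(-7) = 24
|24| = 24
|24 - 10| = 14

14


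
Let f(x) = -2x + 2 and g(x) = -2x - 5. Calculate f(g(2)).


g(2) = -9
f(-9) = 20

20


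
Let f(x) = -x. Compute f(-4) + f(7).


f(-4) = 4
f(7) = -7
Sum = -3

-3


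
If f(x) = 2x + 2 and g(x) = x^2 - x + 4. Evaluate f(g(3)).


g(3) = 10
f(10) = 22

22


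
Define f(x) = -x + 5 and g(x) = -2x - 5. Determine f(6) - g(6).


16


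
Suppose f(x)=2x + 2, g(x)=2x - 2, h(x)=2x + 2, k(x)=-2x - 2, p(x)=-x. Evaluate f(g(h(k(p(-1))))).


p(-1) = 1
k(1) = -4
h(-4) = -6
g(-6) = -14
f(-14) = -26

-26


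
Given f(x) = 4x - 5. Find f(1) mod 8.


7


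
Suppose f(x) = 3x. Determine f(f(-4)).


f(-4) = -12
f(-12) = -36

-36


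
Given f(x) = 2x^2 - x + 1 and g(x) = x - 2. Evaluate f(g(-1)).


g(-1) = -3
f(-3) = 2*(-3)^2 - 1*(-3) + 1 = 22

22


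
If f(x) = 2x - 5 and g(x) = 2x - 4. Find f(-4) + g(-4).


f(-4) = -13
g(-4) = -12
Sum = -25

-25


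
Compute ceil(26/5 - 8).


26/5 = 5.2
5.2 - 8 = -2.8
ceil(-2.8) = -2

-2


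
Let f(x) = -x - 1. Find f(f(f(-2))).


f(-2) = 1
f(1) = -2
f(-2) = 1

1


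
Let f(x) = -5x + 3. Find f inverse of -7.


Solve -5x + 3 = -7
x = (-7 - 3) / (-5) = 2

2


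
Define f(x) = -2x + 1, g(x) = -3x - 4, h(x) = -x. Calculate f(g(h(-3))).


h(-3) = 3
g(3) = -13
f(-13) = 27

27


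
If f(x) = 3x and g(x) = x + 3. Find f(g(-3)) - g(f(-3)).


f(g(-3)) = 0
g(f(-3)) = -6
Difference = 6

6


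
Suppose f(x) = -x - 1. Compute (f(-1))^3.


f(-1) = 0
(0)^3 = 0

0


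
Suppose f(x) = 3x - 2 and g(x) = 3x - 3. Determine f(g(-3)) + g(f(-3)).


-74


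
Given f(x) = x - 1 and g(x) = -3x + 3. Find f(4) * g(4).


f(4) = 3
g(4) = -9
Product = -27

-27


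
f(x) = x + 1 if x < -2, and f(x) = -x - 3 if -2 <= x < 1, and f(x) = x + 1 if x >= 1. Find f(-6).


-6 satisfies x < -2
f(-6) = -5

-5


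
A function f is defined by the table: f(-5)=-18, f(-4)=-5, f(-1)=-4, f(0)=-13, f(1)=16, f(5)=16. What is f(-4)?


Reading from the table at x = -4

-5


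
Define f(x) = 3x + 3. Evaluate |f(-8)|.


f(-8) = -21
|-21| = 21

21


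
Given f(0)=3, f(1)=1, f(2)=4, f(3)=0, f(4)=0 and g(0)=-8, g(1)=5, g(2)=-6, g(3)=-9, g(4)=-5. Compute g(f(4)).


f(4) = 0
g(0) = -8

-8


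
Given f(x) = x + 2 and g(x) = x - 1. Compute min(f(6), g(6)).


f(6) = 8
g(6) = 5
min = 5

5


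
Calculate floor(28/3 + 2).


11


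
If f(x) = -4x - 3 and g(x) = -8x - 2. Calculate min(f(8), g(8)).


f(8) = -35
g(8) = -66
min = -66

-66


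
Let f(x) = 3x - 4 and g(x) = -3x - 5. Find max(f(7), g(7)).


17


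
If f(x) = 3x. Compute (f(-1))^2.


f(-1) = -3
(-3)^2 = 9

9


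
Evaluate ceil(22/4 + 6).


22/4 = 5.5
5.5 + 6 = 11.5
ceil(11.5) = 12

12


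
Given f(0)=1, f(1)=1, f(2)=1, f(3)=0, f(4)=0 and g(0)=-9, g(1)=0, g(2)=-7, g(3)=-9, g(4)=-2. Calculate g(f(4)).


-9


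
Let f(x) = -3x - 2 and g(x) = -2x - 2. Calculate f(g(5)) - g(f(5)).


f(g(5)) = 34
g(f(5)) = 32
Difference = 2

2


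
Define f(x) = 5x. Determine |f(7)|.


f(7) = 35
|35| = 35

35


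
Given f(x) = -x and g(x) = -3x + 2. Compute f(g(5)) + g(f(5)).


30


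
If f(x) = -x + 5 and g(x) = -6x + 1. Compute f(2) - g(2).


f(2) = 3
g(2) = -11
Difference = 14

14


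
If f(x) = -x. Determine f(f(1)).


1


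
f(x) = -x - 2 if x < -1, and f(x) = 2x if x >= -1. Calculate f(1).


2


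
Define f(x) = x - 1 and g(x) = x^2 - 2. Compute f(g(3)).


g(3) = 7
f(7) = 6

6


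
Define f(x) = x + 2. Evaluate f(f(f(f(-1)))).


f(-1) = 1
f(1) = 3
f(3) = 5
f(5) = 7

7


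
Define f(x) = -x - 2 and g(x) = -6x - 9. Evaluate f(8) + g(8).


f(8) = -10
g(8) = -57
Sum = -67

-67


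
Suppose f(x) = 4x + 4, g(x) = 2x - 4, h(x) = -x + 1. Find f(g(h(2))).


h(2) = -1
g(-1) = -6
f(-6) = -20

-20


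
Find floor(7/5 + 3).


4


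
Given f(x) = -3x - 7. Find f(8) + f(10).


-68


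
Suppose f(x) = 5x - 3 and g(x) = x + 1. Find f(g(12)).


62


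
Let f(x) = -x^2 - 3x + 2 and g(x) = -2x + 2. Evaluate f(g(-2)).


g(-2) = 6
f(6) = (-1)*(6)^2 - 3*(6) + 2 = -52

-52


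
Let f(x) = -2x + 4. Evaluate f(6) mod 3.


f(6) = -8
-8 mod 3 = 1

1


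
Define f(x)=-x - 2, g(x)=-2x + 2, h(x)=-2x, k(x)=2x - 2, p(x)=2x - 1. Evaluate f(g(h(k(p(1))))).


p(1) = 1
k(1) = 0
h(0) = 0
g(0) = 2
f(2) = -4

-4


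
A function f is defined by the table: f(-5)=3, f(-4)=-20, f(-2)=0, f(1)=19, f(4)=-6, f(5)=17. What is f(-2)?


Reading from the table at x = -2

0


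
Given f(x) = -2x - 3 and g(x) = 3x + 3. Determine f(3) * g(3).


f(3) = -9
g(3) = 12
Product = -108

-108


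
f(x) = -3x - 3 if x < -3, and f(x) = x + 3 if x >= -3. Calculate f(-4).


-4 satisfies x < -3
f(-4) = 9

9


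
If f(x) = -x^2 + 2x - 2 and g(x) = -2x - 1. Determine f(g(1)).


-17


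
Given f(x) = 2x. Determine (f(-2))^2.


f(-2) = -4
(-4)^2 = 16

16


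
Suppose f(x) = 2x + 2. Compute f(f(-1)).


f(-1) = 0
f(0) = 2

2


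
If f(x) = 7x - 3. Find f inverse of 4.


Solve 7x - 3 = 4
x = (4 + 3) / 7 = 1

1


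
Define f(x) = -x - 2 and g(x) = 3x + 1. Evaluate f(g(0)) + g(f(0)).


f(g(0)) = -3
g(f(0)) = -5
Sum = -8

-8


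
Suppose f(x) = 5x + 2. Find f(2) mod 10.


2


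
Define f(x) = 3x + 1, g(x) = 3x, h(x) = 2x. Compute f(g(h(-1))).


h(-1) = -2
g(-2) = -6
f(-6) = -17

-17


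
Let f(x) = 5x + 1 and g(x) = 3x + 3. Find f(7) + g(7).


f(7) = 36
g(7) = 24
Sum = 60

60


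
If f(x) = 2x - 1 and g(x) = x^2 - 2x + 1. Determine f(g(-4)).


g(-4) = 25
f(25) = 49

49


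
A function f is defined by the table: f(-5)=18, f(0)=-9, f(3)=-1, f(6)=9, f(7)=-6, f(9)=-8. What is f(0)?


Reading from the table at x = 0

-9


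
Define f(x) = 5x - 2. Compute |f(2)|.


f(2) = 8
|8| = 8

8


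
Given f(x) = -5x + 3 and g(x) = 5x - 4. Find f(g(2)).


g(2) = 6
f(6) = -27

-27


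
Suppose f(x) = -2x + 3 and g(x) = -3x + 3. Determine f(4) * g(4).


45


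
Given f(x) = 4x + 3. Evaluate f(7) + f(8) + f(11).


f(7) = 31
f(8) = 35
f(11) = 47
Sum = 113

113


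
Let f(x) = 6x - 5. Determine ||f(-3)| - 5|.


f(-3) = -23
|-23| = 23
|23 - 5| = 18

18


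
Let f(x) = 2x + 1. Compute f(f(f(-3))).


f(-3) = -5
f(-5) = -9
f(-9) = -17

-17


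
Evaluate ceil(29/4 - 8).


29/4 = 7.25
7.25 - 8 = -0.75
ceil(-0.75) = 0

0


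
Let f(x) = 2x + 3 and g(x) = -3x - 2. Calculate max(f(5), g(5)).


f(5) = 13
g(5) = -17
max = 13

13


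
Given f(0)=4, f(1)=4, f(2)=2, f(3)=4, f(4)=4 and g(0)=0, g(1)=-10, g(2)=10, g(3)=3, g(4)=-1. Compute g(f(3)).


f(3) = 4
g(4) = -1

-1


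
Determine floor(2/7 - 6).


2/7 = 0.2857
0.2857 - 6 = -5.7143
floor(-5.7143) = -6

-6


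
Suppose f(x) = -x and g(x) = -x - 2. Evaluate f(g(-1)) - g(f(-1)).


4


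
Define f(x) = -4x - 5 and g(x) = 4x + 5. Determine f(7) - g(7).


f(7) = -33
g(7) = 33
Difference = -66

-66


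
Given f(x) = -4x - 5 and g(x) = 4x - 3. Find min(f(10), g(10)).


f(10) = -45
g(10) = 37
min = -45

-45


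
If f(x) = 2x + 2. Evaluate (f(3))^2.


f(3) = 8
(8)^2 = 64

64


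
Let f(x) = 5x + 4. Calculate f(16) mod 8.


f(16) = 84
84 mod 8 = 4

4


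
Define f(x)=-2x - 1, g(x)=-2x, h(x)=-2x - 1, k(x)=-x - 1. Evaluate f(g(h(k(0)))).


k(0) = -1
h(-1) = 1
g(1) = -2
f(-2) = 3

3


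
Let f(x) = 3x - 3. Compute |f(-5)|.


f(-5) = -18
|-18| = 18

18


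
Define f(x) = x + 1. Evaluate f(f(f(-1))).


f(-1) = 0
f(0) = 1
f(1) = 2

2


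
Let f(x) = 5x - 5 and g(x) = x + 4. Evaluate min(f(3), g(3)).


f(3) = 10
g(3) = 7
min = 7

7


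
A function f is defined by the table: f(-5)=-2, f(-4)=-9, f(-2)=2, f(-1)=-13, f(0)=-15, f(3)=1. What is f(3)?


Reading from the table at x = 3

1


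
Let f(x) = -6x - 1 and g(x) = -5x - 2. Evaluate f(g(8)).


g(8) = -42
f(-42) = 251

251


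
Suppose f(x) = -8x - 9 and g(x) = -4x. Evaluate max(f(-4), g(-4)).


23


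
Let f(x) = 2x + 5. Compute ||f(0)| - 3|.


f(0) = 5
|5| = 5
|5 - 3| = 2

2


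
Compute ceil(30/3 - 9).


30/3 = 10
10 - 9 = 1
ceil(1) = 1

1


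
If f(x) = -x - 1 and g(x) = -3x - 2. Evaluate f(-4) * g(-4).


f(-4) = 3
g(-4) = 10
Product = 30

30


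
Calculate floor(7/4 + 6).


7/4 = 1.75
1.75 + 6 = 7.75
floor(7.75) = 7

7


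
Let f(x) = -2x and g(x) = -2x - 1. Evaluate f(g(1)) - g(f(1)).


f(g(1)) = 6
g(f(1)) = 3
Difference = 3

3


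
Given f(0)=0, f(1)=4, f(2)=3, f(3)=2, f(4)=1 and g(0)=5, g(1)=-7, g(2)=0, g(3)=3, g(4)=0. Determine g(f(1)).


f(1) = 4
g(4) = 0

0


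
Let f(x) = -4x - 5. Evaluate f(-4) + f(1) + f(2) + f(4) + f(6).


f(-4) = 11
f(1) = -9
f(2) = -13
f(4) = -21
f(6) = -29
Sum = -61

-61


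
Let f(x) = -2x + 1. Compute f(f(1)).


f(1) = -1
f(-1) = 3

3


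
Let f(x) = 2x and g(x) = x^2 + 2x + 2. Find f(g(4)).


g(4) = 26
f(26) = 52

52


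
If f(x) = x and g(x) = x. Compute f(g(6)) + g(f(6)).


f(g(6)) = 6
g(f(6)) = 6
Sum = 12

12


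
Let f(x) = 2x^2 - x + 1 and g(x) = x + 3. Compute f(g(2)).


g(2) = 5
f(5) = 2*(5)^2 - 1*(5) + 1 = 46

46


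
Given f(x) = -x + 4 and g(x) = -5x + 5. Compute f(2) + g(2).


f(2) = 2
g(2) = -5
Sum = -3

-3


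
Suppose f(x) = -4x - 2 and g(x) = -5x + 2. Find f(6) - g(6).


f(6) = -26
g(6) = -28
Difference = 2

2


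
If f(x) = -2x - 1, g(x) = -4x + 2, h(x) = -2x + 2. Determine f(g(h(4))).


-53


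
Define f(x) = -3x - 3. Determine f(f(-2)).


-12


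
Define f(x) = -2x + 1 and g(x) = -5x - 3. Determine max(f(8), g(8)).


f(8) = -15
g(8) = -43
max = -15

-15


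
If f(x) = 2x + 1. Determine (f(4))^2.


f(4) = 9
(9)^2 = 81

81


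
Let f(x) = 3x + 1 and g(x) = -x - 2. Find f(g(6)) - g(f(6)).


f(g(6)) = -23
g(f(6)) = -21
Difference = -2

-2


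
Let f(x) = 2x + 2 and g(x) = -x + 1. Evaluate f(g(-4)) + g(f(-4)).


f(g(-4)) = 12
g(f(-4)) = 7
Sum = 19

19


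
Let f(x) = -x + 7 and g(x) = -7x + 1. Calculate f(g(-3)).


g(-3) = 22
f(22) = -15

-15


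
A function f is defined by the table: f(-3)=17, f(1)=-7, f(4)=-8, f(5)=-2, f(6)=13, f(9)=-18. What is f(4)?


Reading from the table at x = 4

-8


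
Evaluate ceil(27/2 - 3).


27/2 = 13.5
13.5 - 3 = 10.5
ceil(10.5) = 11

11


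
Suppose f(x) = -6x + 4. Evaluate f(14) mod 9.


f(14) = -80
-80 mod 9 = 1

1


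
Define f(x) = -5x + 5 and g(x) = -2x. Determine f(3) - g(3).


-4


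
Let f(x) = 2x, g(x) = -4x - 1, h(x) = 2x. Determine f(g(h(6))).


-98


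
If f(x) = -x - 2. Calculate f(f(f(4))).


f(4) = -6
f(-6) = 4
f(4) = -6

-6


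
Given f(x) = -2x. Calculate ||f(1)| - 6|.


f(1) = -2
|-2| = 2
|2 - 6| = 4

4


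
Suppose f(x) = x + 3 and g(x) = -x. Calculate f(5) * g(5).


f(5) = 8
g(5) = -5
Product = -40

-40


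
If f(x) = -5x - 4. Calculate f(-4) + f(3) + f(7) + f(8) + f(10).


f(-4) = 16
f(3) = -19
f(7) = -39
f(8) = -44
f(10) = -54
Sum = -140

-140


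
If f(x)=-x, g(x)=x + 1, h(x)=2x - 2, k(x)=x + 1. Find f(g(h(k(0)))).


k(0) = 1
h(1) = 0
g(0) = 1
f(1) = -1

-1


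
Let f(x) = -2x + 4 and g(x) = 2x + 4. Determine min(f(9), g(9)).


f(9) = -14
g(9) = 22
min = -14

-14


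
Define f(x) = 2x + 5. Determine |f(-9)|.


f(-9) = -13
|-13| = 13

13


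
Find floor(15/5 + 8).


15/5 = 3
3 + 8 = 11
floor(11) = 11

11


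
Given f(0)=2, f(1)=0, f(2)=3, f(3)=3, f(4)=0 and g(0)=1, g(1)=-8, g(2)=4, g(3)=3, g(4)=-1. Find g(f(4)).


f(4) = 0
g(0) = 1

1


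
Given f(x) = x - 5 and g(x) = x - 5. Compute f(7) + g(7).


f(7) = 2
g(7) = 2
Sum = 4

4


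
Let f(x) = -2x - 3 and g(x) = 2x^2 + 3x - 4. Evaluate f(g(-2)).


1


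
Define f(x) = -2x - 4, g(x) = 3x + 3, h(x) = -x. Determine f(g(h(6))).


h(6) = -6
g(-6) = -15
f(-15) = 26

26


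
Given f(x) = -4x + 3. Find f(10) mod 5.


f(10) = -37
-37 mod 5 = 3

3


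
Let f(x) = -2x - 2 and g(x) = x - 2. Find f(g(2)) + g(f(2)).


f(g(2)) = -2
g(f(2)) = -8
Sum = -10

-10


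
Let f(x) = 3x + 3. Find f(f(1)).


f(1) = 6
f(6) = 21

21


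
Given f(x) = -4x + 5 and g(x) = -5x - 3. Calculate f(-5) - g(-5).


f(-5) = 25
g(-5) = 22
Difference = 3

3


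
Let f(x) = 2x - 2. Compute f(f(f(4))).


f(4) = 6
f(6) = 10
f(10) = 18

18


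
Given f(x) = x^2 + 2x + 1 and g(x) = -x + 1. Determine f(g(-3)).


25


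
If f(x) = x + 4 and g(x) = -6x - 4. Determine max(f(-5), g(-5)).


f(-5) = -1
g(-5) = 26
max = 26

26


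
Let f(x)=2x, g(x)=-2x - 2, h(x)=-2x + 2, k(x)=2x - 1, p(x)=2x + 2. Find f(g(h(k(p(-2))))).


p(-2) = -2
k(-2) = -5
h(-5) = 12
g(12) = -26
f(-26) = -52

-52


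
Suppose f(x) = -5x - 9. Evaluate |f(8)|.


f(8) = -49
|-49| = 49

49


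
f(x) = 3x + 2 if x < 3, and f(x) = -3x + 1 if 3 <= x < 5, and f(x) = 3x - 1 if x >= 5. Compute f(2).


2 satisfies x < 3
f(2) = 8

8


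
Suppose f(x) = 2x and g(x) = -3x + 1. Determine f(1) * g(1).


-4


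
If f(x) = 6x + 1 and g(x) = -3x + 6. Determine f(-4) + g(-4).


f(-4) = -23
g(-4) = 18
Sum = -5

-5


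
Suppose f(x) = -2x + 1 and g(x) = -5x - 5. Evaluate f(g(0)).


g(0) = -5
f(-5) = 11

11


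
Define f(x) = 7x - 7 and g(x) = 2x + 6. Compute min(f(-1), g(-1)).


-14


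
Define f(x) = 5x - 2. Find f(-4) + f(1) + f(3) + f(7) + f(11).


80


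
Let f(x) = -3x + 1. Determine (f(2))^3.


f(2) = -5
(-5)^3 = -125

-125


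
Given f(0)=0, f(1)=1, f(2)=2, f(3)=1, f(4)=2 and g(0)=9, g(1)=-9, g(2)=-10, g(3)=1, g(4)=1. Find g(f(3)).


f(3) = 1
g(1) = -9

-9


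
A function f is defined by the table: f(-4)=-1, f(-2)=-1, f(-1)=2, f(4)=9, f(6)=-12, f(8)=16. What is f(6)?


Reading from the table at x = 6

-12


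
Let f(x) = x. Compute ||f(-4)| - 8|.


f(-4) = -4
|-4| = 4
|4 - 8| = 4

4


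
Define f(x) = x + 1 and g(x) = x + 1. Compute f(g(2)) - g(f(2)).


f(g(2)) = 4
g(f(2)) = 4
Difference = 0

0


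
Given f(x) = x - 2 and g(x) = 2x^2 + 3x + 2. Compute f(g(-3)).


g(-3) = 11
f(11) = 9

9


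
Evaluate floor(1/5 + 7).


7


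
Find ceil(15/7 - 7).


15/7 = 2.1429
2.1429 - 7 = -4.8571
ceil(-4.8571) = -4

-4


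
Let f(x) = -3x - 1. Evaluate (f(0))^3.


f(0) = -1
(-1)^3 = -1

-1


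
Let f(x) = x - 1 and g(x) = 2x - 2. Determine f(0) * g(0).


2


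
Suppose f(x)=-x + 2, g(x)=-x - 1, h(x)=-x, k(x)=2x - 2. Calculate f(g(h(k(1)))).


k(1) = 0
h(0) = 0
g(0) = -1
f(-1) = 3

3


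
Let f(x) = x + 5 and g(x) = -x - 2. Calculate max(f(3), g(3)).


f(3) = 8
g(3) = -5
max = 8

8


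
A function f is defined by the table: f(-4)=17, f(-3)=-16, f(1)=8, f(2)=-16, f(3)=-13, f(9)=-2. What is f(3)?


Reading from the table at x = 3

-13


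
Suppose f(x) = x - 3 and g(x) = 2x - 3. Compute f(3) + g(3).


f(3) = 0
g(3) = 3
Sum = 3

3


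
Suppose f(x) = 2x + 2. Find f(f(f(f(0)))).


f(0) = 2
f(2) = 6
f(6) = 14
f(14) = 30

30


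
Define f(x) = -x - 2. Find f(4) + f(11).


f(4) = -6
f(11) = -13
Sum = -19

-19


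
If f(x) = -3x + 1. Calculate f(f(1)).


7


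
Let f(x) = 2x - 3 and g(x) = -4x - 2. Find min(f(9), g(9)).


f(9) = 15
g(9) = -38
min = -38

-38


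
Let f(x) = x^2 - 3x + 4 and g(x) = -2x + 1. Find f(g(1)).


g(1) = -1
f(-1) = 1*(-1)^2 - 3*(-1) + 4 = 8

8


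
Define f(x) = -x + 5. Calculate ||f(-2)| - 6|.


f(-2) = 7
|7| = 7
|7 - 6| = 1

1


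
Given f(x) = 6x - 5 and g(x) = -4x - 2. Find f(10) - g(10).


f(10) = 55
g(10) = -42
Difference = 97

97


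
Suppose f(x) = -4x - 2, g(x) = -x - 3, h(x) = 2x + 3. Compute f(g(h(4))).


h(4) = 11
g(11) = -14
f(-14) = 54

54


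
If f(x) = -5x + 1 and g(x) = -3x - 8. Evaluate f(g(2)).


g(2) = -14
f(-14) = 71

71


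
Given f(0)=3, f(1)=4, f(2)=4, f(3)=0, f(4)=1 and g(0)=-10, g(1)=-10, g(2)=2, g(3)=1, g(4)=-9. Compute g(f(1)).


-9


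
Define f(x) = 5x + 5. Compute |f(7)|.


f(7) = 40
|40| = 40

40


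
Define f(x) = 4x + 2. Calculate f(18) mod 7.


f(18) = 74
74 mod 7 = 4

4


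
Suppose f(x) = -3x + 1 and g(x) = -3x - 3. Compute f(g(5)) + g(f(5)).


f(g(5)) = 55
g(f(5)) = 39
Sum = 94

94


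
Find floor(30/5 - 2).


30/5 = 6
6 - 2 = 4
floor(4) = 4

4


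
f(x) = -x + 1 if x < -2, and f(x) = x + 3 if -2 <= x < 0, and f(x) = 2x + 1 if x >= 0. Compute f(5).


5 satisfies x >= 0
f(5) = 11

11


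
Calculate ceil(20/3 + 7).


14


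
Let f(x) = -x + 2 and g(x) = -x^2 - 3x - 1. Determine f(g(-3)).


3


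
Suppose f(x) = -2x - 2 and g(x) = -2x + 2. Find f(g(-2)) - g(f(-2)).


f(g(-2)) = -14
g(f(-2)) = -2
Difference = -12

-12


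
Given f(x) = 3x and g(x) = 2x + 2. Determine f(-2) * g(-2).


f(-2) = -6
g(-2) = -2
Product = 12

12


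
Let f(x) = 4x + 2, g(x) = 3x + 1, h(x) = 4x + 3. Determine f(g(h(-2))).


h(-2) = -5
g(-5) = -14
f(-14) = -54

-54


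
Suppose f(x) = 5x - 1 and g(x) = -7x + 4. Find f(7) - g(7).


f(7) = 34
g(7) = -45
Difference = 79

79


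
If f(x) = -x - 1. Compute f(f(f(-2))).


f(-2) = 1
f(1) = -2
f(-2) = 1

1


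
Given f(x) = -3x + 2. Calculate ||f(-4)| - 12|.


f(-4) = 14
|14| = 14
|14 - 12| = 2

2


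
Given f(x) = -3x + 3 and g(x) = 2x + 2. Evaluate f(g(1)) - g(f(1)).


f(g(1)) = -9
g(f(1)) = 2
Difference = -11

-11


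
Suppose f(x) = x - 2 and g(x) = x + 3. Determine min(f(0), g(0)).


f(0) = -2
g(0) = 3
min = -2

-2


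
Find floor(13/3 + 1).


13/3 = 4.3333
4.3333 + 1 = 5.3333
floor(5.3333) = 5

5


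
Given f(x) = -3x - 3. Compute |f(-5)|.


f(-5) = 12
|12| = 12

12


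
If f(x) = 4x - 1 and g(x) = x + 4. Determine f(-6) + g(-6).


f(-6) = -25
g(-6) = -2
Sum = -27

-27


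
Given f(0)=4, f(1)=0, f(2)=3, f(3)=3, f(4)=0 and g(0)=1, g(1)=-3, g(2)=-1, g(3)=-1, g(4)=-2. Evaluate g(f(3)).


-1


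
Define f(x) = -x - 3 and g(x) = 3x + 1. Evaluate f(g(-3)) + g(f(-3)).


f(g(-3)) = 5
g(f(-3)) = 1
Sum = 6

6


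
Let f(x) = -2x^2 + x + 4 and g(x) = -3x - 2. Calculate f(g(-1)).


3


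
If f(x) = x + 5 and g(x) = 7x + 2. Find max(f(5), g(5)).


37


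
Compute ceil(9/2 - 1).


9/2 = 4.5
4.5 - 1 = 3.5
ceil(3.5) = 4

4


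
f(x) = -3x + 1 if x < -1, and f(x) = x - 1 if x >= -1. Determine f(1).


1 satisfies x >= -1
f(1) = 0

0


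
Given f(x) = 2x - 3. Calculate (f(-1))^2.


f(-1) = -5
(-5)^2 = 25

25


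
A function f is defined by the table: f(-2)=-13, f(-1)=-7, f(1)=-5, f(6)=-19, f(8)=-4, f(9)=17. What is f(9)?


Reading from the table at x = 9

17


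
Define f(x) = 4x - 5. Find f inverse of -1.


Solve 4x - 5 = -1
x = (-1 + 5) / 4 = 1

1


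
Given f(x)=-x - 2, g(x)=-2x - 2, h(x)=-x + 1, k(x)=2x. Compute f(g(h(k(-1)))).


6


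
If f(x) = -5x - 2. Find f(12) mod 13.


3


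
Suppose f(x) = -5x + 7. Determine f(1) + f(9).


-36


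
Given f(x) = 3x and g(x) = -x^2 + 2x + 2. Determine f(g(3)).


g(3) = -1
f(-1) = -3

-3


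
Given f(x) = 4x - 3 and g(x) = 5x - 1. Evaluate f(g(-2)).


g(-2) = -11
f(-11) = -47

-47


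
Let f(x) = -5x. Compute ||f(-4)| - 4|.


f(-4) = 20
|20| = 20
|20 - 4| = 16

16


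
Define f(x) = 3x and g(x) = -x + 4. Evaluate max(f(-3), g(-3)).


f(-3) = -9
g(-3) = 7
max = 7

7


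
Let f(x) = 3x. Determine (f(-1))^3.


f(-1) = -3
(-3)^3 = -27

-27


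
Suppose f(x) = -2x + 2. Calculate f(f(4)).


14


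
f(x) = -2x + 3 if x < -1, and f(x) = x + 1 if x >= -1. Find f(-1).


-1 satisfies x >= -1
f(-1) = 0

0


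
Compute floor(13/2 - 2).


4


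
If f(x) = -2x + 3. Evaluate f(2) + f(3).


f(2) = -1
f(3) = -3
Sum = -4

-4


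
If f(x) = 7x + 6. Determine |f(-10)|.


f(-10) = -64
|-64| = 64

64


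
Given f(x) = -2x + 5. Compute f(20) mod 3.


1


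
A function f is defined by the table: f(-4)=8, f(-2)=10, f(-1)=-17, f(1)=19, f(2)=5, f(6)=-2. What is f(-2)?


Reading from the table at x = -2

10


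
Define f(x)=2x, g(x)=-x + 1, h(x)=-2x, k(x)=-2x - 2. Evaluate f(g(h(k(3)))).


k(3) = -8
h(-8) = 16
g(16) = -15
f(-15) = -30

-30


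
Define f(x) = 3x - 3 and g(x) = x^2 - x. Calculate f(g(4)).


g(4) = 12
f(12) = 33

33


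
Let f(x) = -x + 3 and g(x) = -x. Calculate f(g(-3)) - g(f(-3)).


f(g(-3)) = 0
g(f(-3)) = -6
Difference = 6

6


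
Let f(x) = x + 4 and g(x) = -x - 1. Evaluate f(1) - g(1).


f(1) = 5
g(1) = -2
Difference = 7

7


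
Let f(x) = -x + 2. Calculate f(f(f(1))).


f(1) = 1
f(1) = 1
f(1) = 1

1


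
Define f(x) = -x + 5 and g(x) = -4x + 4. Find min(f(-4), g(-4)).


f(-4) = 9
g(-4) = 20
min = 9

9


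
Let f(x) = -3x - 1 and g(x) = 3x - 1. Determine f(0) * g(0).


f(0) = -1
g(0) = -1
Product = 1

1


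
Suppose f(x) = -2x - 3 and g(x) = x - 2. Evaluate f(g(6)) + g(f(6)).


f(g(6)) = -11
g(f(6)) = -17
Sum = -28

-28


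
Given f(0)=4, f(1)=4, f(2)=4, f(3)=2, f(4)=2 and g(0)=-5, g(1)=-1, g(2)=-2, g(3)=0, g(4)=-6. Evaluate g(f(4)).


f(4) = 2
g(2) = -2

-2


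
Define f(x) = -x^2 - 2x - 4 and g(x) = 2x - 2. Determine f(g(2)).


g(2) = 2
f(2) = (-1)*(2)^2 - 2*(2) - 4 = -12

-12


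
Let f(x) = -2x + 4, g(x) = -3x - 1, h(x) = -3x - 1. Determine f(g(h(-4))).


h(-4) = 11
g(11) = -34
f(-34) = 72

72


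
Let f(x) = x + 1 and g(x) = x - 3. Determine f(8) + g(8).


14


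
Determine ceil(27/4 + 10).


27/4 = 6.75
6.75 + 10 = 16.75
ceil(16.75) = 17

17


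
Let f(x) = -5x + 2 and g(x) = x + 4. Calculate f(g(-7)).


17


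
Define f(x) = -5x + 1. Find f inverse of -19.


Solve -5x + 1 = -19
x = (-19 - 1) / (-5) = 4

4


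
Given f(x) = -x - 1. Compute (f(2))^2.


9


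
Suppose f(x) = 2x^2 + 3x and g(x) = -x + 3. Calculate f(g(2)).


g(2) = 1
f(1) = 2*(1)^2 + 3*(1) = 5

5


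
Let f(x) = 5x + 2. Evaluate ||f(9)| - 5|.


f(9) = 47
|47| = 47
|47 - 5| = 42

42


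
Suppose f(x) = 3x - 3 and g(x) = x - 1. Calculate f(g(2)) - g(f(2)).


f(g(2)) = 0
g(f(2)) = 2
Difference = -2

-2


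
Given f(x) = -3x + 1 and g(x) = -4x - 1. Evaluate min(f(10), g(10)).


f(10) = -29
g(10) = -41
min = -41

-41


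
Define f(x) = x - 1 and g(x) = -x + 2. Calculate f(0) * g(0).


f(0) = -1
g(0) = 2
Product = -2

-2


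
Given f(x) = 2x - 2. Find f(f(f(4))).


f(4) = 6
f(6) = 10
f(10) = 18

18


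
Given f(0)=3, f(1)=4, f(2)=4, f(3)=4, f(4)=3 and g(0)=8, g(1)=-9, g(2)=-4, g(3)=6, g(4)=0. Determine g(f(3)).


0


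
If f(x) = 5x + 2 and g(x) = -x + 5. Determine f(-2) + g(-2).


f(-2) = -8
g(-2) = 7
Sum = -1

-1


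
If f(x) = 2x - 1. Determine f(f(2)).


f(2) = 3
f(3) = 5

5


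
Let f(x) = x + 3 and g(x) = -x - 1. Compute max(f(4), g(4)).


f(4) = 7
g(4) = -5
max = 7

7


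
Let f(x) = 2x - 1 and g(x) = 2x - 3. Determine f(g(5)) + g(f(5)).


f(g(5)) = 13
g(f(5)) = 15
Sum = 28

28


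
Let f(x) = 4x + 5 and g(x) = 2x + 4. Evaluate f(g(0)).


g(0) = 4
f(4) = 21

21


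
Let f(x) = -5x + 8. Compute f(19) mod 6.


f(19) = -87
-87 mod 6 = 3

3


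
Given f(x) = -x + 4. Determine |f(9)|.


f(9) = -5
|-5| = 5

5


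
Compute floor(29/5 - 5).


29/5 = 5.8
5.8 - 5 = 0.8
floor(0.8) = 0

0


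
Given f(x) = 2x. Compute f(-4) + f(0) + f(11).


f(-4) = -8
f(0) = 0
f(11) = 22
Sum = 14

14


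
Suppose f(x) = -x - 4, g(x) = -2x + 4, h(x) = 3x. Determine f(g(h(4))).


h(4) = 12
g(12) = -20
f(-20) = 16

16


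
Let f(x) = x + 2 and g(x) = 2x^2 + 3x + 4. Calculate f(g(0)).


g(0) = 4
f(4) = 6

6


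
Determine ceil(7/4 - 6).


7/4 = 1.75
1.75 - 6 = -4.25
ceil(-4.25) = -4

-4


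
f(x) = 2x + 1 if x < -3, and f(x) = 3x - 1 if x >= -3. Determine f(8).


8 satisfies x >= -3
f(8) = 23

23


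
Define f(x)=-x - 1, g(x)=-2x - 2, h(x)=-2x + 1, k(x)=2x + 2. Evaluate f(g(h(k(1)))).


k(1) = 4
h(4) = -7
g(-7) = 12
f(12) = -13

-13


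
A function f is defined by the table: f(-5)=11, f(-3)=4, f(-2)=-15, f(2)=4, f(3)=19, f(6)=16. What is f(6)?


Reading from the table at x = 6

16


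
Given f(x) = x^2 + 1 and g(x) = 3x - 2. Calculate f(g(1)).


g(1) = 1
f(1) = 1*(1)^2 + 1 = 2

2


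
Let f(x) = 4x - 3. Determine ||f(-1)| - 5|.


f(-1) = -7
|-7| = 7
|7 - 5| = 2

2


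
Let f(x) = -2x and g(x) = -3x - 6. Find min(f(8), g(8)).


f(8) = -16
g(8) = -30
min = -30

-30


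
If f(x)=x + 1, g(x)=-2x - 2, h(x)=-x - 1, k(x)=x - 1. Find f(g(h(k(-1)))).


k(-1) = -2
h(-2) = 1
g(1) = -4
f(-4) = -3

-3


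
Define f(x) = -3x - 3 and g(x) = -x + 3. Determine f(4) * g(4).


15


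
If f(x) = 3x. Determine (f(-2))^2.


f(-2) = -6
(-6)^2 = 36

36


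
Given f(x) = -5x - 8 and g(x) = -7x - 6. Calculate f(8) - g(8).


f(8) = -48
g(8) = -62
Difference = 14

14


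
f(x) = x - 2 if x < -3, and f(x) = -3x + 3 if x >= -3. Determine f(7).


7 satisfies x >= -3
f(7) = -18

-18


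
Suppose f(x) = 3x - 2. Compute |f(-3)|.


11


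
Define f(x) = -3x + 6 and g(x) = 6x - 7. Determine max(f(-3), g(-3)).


f(-3) = 15
g(-3) = -25
max = 15

15


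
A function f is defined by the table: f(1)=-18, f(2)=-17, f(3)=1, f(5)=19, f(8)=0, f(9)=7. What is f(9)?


7


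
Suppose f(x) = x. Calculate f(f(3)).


f(3) = 3
f(3) = 3

3


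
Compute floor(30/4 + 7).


14


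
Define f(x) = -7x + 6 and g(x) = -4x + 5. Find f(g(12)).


g(12) = -43
f(-43) = 307

307


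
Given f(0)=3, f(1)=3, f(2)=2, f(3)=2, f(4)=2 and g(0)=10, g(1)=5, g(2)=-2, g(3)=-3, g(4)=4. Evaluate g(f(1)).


f(1) = 3
g(3) = -3

-3


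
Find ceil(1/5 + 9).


1/5 = 0.2
0.2 + 9 = 9.2
ceil(9.2) = 10

10


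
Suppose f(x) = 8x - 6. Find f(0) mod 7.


f(0) = -6
-6 mod 7 = 1

1


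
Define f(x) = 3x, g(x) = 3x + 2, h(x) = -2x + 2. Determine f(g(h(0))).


h(0) = 2
g(2) = 8
f(8) = 24

24


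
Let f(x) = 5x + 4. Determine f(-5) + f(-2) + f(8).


f(-5) = -21
f(-2) = -6
f(8) = 44
Sum = 17

17


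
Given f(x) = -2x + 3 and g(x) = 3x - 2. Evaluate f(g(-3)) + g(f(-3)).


f(g(-3)) = 25
g(f(-3)) = 25
Sum = 50

50


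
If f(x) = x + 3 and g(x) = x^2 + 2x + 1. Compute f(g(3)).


g(3) = 16
f(16) = 19

19


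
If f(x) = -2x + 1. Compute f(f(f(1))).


-5


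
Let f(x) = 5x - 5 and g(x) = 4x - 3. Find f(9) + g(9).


f(9) = 40
g(9) = 33
Sum = 73

73


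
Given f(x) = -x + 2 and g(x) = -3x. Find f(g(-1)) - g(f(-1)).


f(g(-1)) = -1
g(f(-1)) = -9
Difference = 8

8


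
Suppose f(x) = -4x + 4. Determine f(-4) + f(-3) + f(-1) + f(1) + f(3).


f(-4) = 20
f(-3) = 16
f(-1) = 8
f(1) = 0
f(3) = -8
Sum = 36

36


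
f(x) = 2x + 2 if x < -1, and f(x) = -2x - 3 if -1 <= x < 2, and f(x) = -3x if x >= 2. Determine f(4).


4 satisfies x >= 2
f(4) = -12

-12


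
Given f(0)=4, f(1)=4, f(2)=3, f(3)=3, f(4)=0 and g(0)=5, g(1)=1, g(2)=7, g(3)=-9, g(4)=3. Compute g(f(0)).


f(0) = 4
g(4) = 3

3


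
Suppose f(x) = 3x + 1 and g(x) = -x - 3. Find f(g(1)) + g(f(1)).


f(g(1)) = -11
g(f(1)) = -7
Sum = -18

-18


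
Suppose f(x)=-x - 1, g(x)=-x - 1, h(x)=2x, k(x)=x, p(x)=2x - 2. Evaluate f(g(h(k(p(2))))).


p(2) = 2
k(2) = 2
h(2) = 4
g(4) = -5
f(-5) = 4

4


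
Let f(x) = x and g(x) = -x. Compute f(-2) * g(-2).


f(-2) = -2
g(-2) = 2
Product = -4

-4


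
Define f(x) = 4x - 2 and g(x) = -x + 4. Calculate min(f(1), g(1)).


f(1) = 2
g(1) = 3
min = 2

2


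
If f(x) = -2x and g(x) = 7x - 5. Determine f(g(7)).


g(7) = 44
f(44) = -88

-88


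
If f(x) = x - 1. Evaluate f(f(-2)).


f(-2) = -3
f(-3) = -4

-4


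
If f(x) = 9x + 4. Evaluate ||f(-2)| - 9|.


5


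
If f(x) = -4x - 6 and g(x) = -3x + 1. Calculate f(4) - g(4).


f(4) = -22
g(4) = -11
Difference = -11

-11
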